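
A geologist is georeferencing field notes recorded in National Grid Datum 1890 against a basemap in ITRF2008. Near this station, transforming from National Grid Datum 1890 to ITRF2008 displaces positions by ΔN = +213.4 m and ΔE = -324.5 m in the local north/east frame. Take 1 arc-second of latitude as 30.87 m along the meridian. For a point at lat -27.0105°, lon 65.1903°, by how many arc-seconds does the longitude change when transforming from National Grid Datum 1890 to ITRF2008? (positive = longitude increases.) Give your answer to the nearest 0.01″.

Δλ = -11.80″

At latitude -27.0105°, cos φ = 0.890923.
1″ of longitude at this latitude = 30.87 × cos φ = 27.5028 m, so Δλ = -324.5 / 27.5028 = -11.799″.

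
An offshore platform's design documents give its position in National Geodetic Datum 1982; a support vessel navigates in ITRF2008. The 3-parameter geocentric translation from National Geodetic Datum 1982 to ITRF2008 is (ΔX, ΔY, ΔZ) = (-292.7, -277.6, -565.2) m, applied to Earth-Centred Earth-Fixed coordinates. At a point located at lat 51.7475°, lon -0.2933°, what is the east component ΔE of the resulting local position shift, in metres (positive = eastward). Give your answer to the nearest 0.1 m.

ΔE = -279.1 m

The local east axis at (φ, λ) is (−sin λ, cos λ, 0), so ΔE = −sin(-0.2933°)·(-292.7) + cos(-0.2933°)·(-277.6) = -279.09 m.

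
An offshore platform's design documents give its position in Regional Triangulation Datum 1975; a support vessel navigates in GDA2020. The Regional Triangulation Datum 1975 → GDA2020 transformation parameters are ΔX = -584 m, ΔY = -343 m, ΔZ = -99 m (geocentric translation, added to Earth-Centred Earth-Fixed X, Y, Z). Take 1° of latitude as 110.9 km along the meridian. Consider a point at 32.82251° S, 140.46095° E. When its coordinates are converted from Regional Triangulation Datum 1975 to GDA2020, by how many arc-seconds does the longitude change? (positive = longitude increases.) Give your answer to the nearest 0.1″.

Δλ = 24.6″

sin φ = -0.542038, cos φ = 0.840354, sin λ = 0.636604, cos λ = -0.771191.
East component: ΔE = −sin λ·ΔX + cos λ·ΔY = −(0.636604)(-584) + (-0.771191)(-343) = 636.30 m.
1° of latitude spans 110900 m; at latitude φ, 1° of longitude spans that × cos φ = 93195.2 m, so Δλ = 636.30 / 93195.2 × 3600 = 24.579″.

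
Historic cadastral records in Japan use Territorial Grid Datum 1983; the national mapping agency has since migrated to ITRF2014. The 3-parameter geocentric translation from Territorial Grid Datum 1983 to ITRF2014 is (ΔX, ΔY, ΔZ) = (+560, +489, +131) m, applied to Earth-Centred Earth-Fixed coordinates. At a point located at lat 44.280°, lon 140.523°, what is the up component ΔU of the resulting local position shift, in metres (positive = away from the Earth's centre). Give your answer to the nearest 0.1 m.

ΔU = 4.6 m

At φ = 44.280°, λ = 140.523°: sin φ = 0.698165, cos φ = 0.715936, sin λ = 0.635768, cos λ = -0.771880.
ΔU = cos φ cos λ·ΔX + cos φ sin λ·ΔY + sin φ·ΔZ = (0.715936)(-0.771880)(560) + (0.715936)(0.635768)(489) + (0.698165)(131) = 4.57 m.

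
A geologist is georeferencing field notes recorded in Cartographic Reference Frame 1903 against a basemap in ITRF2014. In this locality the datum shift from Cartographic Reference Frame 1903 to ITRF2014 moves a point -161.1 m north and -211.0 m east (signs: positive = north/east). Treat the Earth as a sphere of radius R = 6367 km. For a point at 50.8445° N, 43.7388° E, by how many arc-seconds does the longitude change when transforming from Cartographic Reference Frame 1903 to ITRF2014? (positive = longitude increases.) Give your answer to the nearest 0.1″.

At latitude 50.8445°, cos φ = 0.631427.
One radian of longitude at latitude φ spans R cos φ, so Δλ = ΔE / (R cos φ) = -211.0 / (6367000 × 0.631427) = -5.2484e-05 rad = -10.826″.

Δλ = -10.8″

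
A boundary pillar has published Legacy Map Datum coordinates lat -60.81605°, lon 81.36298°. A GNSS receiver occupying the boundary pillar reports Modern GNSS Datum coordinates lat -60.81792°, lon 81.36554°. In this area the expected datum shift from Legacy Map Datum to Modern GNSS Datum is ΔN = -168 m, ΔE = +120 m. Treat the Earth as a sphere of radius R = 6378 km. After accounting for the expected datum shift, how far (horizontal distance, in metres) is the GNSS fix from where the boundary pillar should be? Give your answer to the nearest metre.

Observed coordinate differences: Δφ = -0.00187°, Δλ = +0.00256°.
Converting to metres (1° lat = 111317 m, cos φ = 0.487615): observed ΔN = -208.2 m, observed ΔE = 139.0 m.
Subtracting the expected shift leaves a residual of -208.2 − (-168) = -40.2 m north and 139.0 − (120) = 19.0 m east.
Residual distance = √((-40.2)² + 19.0²) = 44.4 m.

44 m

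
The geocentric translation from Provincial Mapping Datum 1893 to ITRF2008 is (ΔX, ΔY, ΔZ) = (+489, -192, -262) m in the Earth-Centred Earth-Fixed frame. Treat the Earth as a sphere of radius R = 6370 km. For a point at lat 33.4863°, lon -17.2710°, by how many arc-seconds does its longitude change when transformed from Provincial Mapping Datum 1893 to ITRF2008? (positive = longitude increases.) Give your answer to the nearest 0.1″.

Δλ = -1.5″

sin φ = 0.551738, cos φ = 0.834018, sin λ = -0.296892, cos λ = 0.954911.
East component: ΔE = −sin λ·ΔX + cos λ·ΔY = −(-0.296892)(489) + (0.954911)(-192) = -38.16 m.
1° of latitude spans πR/180 = 111177 m; at latitude φ, 1° of longitude spans that × cos φ = 92724.0 m, so Δλ = -38.16 / 92724.0 × 3600 = -1.482″.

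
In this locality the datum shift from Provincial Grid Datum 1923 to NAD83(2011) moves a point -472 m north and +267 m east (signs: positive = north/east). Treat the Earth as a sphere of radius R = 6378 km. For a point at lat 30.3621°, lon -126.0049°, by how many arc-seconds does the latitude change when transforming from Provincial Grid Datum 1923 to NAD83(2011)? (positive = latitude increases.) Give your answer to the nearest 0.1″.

Δφ = -15.3″

On a sphere of radius R, 1 rad of latitude = R, so Δφ = ΔN / R = -472.0 / 6378000 = -7.4004e-05 rad = -15.265″.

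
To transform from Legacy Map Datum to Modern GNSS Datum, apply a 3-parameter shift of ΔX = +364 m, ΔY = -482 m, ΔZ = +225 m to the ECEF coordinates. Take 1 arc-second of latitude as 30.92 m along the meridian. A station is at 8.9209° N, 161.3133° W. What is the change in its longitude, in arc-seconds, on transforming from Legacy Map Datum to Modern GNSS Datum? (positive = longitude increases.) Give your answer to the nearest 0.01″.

sin φ = 0.155071, cos φ = 0.987903, sin λ = -0.320393, cos λ = -0.947285.
East component: ΔE = −sin λ·ΔX + cos λ·ΔY = −(-0.320393)(364) + (-0.947285)(-482) = 573.21 m.
1° of latitude spans 3600 × 30.92 = 111312 m; at latitude φ, 1° of longitude spans that × cos φ = 109965.5 m, so Δλ = 573.21 / 109965.5 × 3600 = 18.766″.

Δλ = 18.77″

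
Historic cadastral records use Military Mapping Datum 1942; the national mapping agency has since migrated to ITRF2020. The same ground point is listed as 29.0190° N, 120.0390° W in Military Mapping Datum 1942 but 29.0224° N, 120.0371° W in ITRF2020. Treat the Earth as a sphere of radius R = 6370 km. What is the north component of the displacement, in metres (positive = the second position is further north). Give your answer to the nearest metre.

Δφ = 29.0224° − 29.0190° = +0.0034°; Δλ = -120.0371° − -120.0390° = +0.0019°.
1° along a meridian = πR/180 = 111177 m.
ΔN = Δφ × 111177 = 378.0 m; ΔE = Δλ × 111177 × cos(29.0190°) = +0.0019 × 111177 × 0.874459 = 184.7 m.

ΔN = 378 m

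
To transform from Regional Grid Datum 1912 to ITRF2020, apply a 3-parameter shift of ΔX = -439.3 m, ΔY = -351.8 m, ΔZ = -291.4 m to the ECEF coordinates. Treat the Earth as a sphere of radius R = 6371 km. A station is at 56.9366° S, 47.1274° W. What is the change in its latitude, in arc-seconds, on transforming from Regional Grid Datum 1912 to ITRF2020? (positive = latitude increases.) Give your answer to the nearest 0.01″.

sin φ = -0.838067, cos φ = 0.545567, sin λ = -0.732868, cos λ = 0.680370.
North component: ΔN = −sin φ cos λ·ΔX − sin φ sin λ·ΔY + cos φ·ΔZ = −(-0.838067)(0.680370)(-439.3) − (-0.838067)(-0.732868)(-351.8) + (0.545567)(-291.4) = -193.39 m.
1° of latitude spans πR/180 = 111195 m, so Δφ = -193.39 / 111195 × 3600 = -6.261″.

Δφ = -6.26″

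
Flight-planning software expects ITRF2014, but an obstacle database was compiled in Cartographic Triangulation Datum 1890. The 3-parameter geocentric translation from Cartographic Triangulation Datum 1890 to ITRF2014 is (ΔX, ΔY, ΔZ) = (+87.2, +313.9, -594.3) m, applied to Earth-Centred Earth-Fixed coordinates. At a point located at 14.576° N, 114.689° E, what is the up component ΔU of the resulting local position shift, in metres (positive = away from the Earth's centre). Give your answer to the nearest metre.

ΔU = 91 m

The local up (radial) axis is (cos φ cos λ, cos φ sin λ, sin φ), giving ΔU = -35.251 + 276.026 − 149.564 = 91.21 m.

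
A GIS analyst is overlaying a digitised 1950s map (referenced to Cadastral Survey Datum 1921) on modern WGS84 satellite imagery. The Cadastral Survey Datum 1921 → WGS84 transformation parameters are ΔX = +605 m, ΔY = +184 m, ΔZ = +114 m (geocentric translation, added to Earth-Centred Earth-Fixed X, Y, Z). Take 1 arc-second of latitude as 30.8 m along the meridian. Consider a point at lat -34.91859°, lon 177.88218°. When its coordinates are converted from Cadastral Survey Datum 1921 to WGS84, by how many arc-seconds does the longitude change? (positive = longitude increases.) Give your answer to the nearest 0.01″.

sin φ = -0.572412, cos φ = 0.819966, sin λ = 0.036955, cos λ = -0.999317.
East component: ΔE = −sin λ·ΔX + cos λ·ΔY = −(0.036955)(605) + (-0.999317)(184) = -206.23 m.
1° of latitude spans 3600 × 30.80 = 110880 m; at latitude φ, 1° of longitude spans that × cos φ = 90917.9 m, so Δλ = -206.23 / 90917.9 × 3600 = -8.166″.

Δλ = -8.17″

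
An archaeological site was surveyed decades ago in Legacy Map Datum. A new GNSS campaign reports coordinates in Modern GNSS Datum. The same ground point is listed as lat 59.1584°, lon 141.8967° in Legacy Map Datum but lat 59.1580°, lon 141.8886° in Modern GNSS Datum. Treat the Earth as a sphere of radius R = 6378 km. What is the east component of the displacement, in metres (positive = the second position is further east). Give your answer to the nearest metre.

Δφ = 59.1580° − 59.1584° = -0.0004°; Δλ = 141.8886° − 141.8967° = -0.0081°.
1° along a meridian = πR/180 = 111317 m.
ΔN = Δφ × 111317 = -44.5 m; ΔE = Δλ × 111317 × cos(59.1584°) = -0.0081 × 111317 × 0.512666 = -462.3 m.

ΔE = -462 m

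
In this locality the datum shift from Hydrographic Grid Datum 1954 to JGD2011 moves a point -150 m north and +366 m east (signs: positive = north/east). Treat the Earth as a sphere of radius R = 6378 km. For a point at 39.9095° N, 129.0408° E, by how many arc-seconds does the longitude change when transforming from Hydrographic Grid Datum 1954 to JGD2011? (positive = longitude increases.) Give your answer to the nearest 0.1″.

Δλ = 15.4″

At latitude 39.9095°, cos φ = 0.767059.
One radian of longitude at latitude φ spans R cos φ, so Δλ = ΔE / (R cos φ) = 366.0 / (6378000 × 0.767059) = 7.4811e-05 rad = 15.431″.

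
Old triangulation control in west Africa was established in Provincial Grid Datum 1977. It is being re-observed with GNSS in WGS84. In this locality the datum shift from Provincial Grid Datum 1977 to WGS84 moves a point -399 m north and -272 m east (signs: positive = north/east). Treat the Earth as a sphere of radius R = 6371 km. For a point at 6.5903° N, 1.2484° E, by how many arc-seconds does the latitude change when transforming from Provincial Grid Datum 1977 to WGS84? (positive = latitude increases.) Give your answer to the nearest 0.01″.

On a sphere of radius R, 1 rad of latitude = R, so Δφ = ΔN / R = -399.0 / 6371000 = -6.2628e-05 rad = -12.918″.

Δφ = -12.92″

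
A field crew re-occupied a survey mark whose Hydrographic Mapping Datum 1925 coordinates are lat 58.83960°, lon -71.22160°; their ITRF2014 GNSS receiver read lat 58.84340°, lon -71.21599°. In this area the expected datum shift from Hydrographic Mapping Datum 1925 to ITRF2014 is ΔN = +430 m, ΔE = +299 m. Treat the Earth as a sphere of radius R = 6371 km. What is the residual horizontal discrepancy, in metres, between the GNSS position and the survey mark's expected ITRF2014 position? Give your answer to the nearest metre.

25 m

Observed coordinate differences: Δφ = +0.00380°, Δλ = +0.00561°.
Converting to metres (1° lat = 111195 m, cos φ = 0.517436): observed ΔN = 422.5 m, observed ΔE = 322.8 m.
Subtracting the expected shift leaves a residual of 422.5 − (430) = -7.5 m north and 322.8 − (299) = 23.8 m east.
Residual distance = √((-7.5)² + 23.8²) = 24.9 m.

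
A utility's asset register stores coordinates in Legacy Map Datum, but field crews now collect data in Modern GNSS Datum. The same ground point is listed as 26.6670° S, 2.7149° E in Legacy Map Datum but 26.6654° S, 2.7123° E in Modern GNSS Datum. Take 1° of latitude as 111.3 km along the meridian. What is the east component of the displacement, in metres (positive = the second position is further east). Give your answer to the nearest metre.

Δφ = -26.6654° − -26.6670° = +0.0016°; Δλ = 2.7123° − 2.7149° = -0.0026°.
ΔN = Δφ × 111300 = 178.1 m; ΔE = Δλ × 111300 × cos(-26.6670°) = -0.0026 × 111300 × 0.893630 = -258.6 m.

ΔE = -259 m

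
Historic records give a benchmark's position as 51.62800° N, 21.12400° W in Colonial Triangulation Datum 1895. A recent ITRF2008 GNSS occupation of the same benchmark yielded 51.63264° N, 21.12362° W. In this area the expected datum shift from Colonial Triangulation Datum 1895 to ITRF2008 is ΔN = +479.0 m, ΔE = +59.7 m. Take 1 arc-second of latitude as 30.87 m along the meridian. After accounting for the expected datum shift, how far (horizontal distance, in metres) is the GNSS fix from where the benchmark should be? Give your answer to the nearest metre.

Observed coordinate differences: Δφ = +0.00464°, Δλ = +0.00038°.
Converting to metres (1° lat = 111132 m, cos φ = 0.620765): observed ΔN = 515.7 m, observed ΔE = 26.2 m.
Subtracting the expected shift leaves a residual of 515.7 − (479.0) = 36.7 m north and 26.2 − (59.7) = -33.5 m east.
Residual distance = √(36.7² + (-33.5)²) = 49.6 m.

50 m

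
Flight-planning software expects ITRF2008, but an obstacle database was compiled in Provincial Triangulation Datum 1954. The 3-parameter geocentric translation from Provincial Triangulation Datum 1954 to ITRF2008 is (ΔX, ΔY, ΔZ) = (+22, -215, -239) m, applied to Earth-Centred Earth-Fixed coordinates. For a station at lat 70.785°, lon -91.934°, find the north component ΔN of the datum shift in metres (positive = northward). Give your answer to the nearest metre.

At φ = 70.785°, λ = -91.934°: sin φ = 0.944290, cos φ = 0.329114, sin λ = -0.999430, cos λ = -0.033748.
ΔN = −sin φ cos λ·ΔX − sin φ sin λ·ΔY + cos φ·ΔZ = −(0.944290)(-0.033748)(22) − (0.944290)(-0.999430)(-215) + (0.329114)(-239) = -280.86 m.

ΔN = -281 m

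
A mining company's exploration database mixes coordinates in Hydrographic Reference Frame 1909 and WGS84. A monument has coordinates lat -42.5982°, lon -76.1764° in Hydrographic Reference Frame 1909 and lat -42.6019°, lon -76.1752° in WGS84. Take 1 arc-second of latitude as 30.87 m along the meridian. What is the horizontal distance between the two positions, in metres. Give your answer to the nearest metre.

Δφ = -42.6019° − -42.5982° = -0.0037°; Δλ = -76.1752° − -76.1764° = +0.0012°.
1° of latitude = 3600 × 30.87 = 111132 m.
ΔN = Δφ × 111132 = -411.2 m; ΔE = Δλ × 111132 × cos(-42.5982°) = +0.0012 × 111132 × 0.736118 = 98.2 m.
Distance = √(ΔE² + ΔN²) = √(98.2² + (-411.2)²) = 422.7 m.

423 m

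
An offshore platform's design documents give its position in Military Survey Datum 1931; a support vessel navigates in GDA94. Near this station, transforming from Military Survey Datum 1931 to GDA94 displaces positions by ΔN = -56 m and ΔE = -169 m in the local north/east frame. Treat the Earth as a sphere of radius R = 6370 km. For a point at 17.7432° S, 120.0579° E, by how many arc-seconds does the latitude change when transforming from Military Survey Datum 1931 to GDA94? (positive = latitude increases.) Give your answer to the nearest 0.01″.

On a sphere of radius R, 1 rad of latitude = R, so Δφ = ΔN / R = -56.0 / 6370000 = -8.7912e-06 rad = -1.813″.

Δφ = -1.81″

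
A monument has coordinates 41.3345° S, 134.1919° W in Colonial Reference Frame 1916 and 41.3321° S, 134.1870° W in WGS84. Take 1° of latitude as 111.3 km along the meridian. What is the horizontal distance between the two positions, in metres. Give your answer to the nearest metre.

Δφ = -41.3321° − -41.3345° = +0.0024°; Δλ = -134.1870° − -134.1919° = +0.0049°.
ΔN = Δφ × 111300 = 267.1 m; ΔE = Δλ × 111300 × cos(-41.3345°) = +0.0049 × 111300 × 0.750867 = 409.5 m.
Distance = √(ΔE² + ΔN²) = √(409.5² + 267.1²) = 488.9 m.

489 m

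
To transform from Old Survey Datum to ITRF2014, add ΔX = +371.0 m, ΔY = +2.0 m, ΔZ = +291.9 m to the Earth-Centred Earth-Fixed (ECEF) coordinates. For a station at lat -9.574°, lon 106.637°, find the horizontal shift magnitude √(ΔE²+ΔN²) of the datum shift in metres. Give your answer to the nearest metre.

The local east axis at (φ, λ) is (−sin λ, cos λ, 0), so ΔE = −sin(106.637°)·371.0 + cos(106.637°)·2.0 = -356.04 m.
The local north axis is (−sin φ cos λ, −sin φ sin λ, cos φ), giving ΔN = -17.667 + 0.319 + 287.834 = 270.49 m.
Horizontal magnitude = √(ΔE² + ΔN²) = √((-356.04)² + 270.49²) = 447.13 m.

447 m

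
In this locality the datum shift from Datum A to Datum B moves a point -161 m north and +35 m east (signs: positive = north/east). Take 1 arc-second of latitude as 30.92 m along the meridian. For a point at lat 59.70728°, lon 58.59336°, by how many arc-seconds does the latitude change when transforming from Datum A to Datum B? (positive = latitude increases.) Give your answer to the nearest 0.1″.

1″ of latitude = 30.92 m, so Δφ = -161.0 / 30.92 = -5.207″.

Δφ = -5.2″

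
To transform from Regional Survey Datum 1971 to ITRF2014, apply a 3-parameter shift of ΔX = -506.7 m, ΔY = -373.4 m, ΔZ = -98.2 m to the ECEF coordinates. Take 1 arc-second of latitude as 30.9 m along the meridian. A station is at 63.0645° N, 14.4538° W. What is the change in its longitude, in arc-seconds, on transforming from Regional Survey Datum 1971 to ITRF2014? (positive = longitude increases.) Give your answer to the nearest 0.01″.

Δλ = -34.87″

sin φ = 0.891517, cos φ = 0.452987, sin λ = -0.249599, cos λ = 0.968349.
East component: ΔE = −sin λ·ΔX + cos λ·ΔY = −(-0.249599)(-506.7) + (0.968349)(-373.4) = -488.05 m.
1° of latitude spans 3600 × 30.90 = 111240 m; at latitude φ, 1° of longitude spans that × cos φ = 50390.3 m, so Δλ = -488.05 / 50390.3 × 3600 = -34.868″.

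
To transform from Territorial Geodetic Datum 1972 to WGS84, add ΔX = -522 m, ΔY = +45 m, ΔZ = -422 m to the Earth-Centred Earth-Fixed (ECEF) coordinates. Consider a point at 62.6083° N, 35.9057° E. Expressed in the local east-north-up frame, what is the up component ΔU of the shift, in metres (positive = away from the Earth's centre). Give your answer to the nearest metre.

At φ = 62.6083°, λ = 35.9057°: sin φ = 0.887882, cos φ = 0.460071, sin λ = 0.586453, cos λ = 0.809983.
ΔU = cos φ cos λ·ΔX + cos φ sin λ·ΔY + sin φ·ΔZ = (0.460071)(0.809983)(-522) + (0.460071)(0.586453)(45) + (0.887882)(-422) = -557.07 m.

ΔU = -557 m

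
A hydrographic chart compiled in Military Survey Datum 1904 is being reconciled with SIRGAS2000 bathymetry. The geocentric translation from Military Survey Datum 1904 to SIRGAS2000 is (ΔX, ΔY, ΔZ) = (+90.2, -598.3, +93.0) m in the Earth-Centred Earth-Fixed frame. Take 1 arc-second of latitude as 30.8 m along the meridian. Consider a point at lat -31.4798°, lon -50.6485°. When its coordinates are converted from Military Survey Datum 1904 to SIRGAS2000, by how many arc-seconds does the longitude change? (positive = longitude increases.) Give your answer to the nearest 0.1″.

Δλ = -11.8″

sin φ = -0.522198, cos φ = 0.852824, sin λ = -0.773271, cos λ = 0.634076.
East component: ΔE = −sin λ·ΔX + cos λ·ΔY = −(-0.773271)(90.2) + (0.634076)(-598.3) = -309.62 m.
1° of latitude spans 3600 × 30.80 = 110880 m; at latitude φ, 1° of longitude spans that × cos φ = 94561.2 m, so Δλ = -309.62 / 94561.2 × 3600 = -11.787″.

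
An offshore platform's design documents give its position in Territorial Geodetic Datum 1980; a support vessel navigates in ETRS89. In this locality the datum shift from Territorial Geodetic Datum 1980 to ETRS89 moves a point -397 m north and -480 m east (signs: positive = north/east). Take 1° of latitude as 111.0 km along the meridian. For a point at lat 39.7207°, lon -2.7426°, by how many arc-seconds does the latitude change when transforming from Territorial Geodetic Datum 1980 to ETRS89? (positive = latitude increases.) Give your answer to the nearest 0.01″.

Δφ = -12.88″

1° of latitude = 111.0 km, so Δφ = -397.0 / 111000 = -0.0035766° = -12.876″.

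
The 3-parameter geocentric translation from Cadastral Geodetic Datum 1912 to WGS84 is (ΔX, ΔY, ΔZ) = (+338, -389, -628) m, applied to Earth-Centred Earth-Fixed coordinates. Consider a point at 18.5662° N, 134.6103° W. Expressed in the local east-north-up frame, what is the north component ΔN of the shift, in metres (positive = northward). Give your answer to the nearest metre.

At φ = 18.5662°, λ = -134.6103°: sin φ = 0.318400, cos φ = 0.947956, sin λ = -0.711900, cos λ = -0.702281.
ΔN = −sin φ cos λ·ΔX − sin φ sin λ·ΔY + cos φ·ΔZ = −(0.318400)(-0.702281)(338) − (0.318400)(-0.711900)(-389) + (0.947956)(-628) = -607.91 m.

ΔN = -608 m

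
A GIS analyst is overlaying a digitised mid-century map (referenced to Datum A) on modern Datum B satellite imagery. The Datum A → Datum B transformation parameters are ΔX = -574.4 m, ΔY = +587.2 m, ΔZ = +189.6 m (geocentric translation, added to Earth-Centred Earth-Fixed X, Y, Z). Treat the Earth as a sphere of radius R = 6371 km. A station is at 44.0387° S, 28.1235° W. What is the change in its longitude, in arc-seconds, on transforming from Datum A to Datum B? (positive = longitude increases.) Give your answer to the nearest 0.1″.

Δλ = 11.1″

sin φ = -0.695144, cos φ = 0.718870, sin λ = -0.471374, cos λ = 0.881934.
East component: ΔE = −sin λ·ΔX + cos λ·ΔY = −(-0.471374)(-574.4) + (0.881934)(587.2) = 247.11 m.
1° of latitude spans πR/180 = 111195 m; at latitude φ, 1° of longitude spans that × cos φ = 79934.7 m, so Δλ = 247.11 / 79934.7 × 3600 = 11.129″.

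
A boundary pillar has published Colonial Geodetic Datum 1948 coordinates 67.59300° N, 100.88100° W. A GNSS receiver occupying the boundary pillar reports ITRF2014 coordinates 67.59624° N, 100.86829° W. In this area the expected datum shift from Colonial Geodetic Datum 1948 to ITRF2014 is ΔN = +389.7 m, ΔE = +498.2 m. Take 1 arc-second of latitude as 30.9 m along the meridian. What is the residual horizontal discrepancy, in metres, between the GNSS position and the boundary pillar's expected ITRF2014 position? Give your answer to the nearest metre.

50 m

Observed coordinate differences: Δφ = +0.00324°, Δλ = +0.01271°.
Converting to metres (1° lat = 111240 m, cos φ = 0.381183): observed ΔN = 360.4 m, observed ΔE = 538.9 m.
Subtracting the expected shift leaves a residual of 360.4 − (389.7) = -29.3 m north and 538.9 − (498.2) = 40.7 m east.
Residual distance = √((-29.3)² + 40.7²) = 50.2 m.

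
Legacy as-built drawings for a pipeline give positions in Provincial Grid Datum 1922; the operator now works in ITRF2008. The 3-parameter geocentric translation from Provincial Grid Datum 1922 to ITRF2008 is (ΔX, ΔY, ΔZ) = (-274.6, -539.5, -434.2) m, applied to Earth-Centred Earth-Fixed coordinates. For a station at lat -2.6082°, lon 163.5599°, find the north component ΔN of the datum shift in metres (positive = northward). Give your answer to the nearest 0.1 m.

The local north axis is (−sin φ cos λ, −sin φ sin λ, cos φ), giving ΔN = 11.985 − 6.948 − 433.750 = -428.71 m.

ΔN = -428.7 m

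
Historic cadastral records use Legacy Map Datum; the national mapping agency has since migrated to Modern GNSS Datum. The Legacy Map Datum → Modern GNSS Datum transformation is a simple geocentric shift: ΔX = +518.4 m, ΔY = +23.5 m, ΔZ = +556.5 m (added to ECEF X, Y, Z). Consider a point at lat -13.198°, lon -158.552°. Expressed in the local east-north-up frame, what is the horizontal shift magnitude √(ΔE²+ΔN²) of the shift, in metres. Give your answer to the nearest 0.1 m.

461.2 m

The local east axis at (φ, λ) is (−sin λ, cos λ, 0), so ΔE = −sin(-158.552°)·518.4 + cos(-158.552°)·23.5 = 167.68 m.
The local north axis is (−sin φ cos λ, −sin φ sin λ, cos φ), giving ΔN = -110.163 − 1.962 + 541.801 = 429.68 m.
Horizontal magnitude = √(ΔE² + ΔN²) = √(167.68² + 429.68²) = 461.24 m.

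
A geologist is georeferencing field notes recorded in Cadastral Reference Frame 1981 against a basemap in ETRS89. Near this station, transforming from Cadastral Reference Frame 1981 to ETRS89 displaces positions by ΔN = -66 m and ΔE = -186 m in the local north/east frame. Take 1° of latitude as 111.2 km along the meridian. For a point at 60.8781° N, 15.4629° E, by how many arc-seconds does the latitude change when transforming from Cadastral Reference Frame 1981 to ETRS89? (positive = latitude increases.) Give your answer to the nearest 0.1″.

Δφ = -2.1″

1° of latitude = 111.2 km, so Δφ = -66.0 / 111200 = -0.0005935° = -2.137″.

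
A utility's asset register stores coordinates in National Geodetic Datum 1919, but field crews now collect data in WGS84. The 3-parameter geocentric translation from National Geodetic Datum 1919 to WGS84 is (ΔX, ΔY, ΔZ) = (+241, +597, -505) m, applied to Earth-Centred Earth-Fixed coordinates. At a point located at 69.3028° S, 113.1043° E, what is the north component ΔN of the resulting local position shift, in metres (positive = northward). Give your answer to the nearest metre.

ΔN = 247 m

The local north axis is (−sin φ cos λ, −sin φ sin λ, cos φ), giving ΔN = -88.466 + 513.677 − 178.482 = 246.73 m.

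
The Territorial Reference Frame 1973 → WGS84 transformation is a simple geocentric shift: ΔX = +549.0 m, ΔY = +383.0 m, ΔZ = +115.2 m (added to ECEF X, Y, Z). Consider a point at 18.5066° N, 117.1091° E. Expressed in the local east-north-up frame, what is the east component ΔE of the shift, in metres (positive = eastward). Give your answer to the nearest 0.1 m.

At φ = 18.5066°, λ = 117.1091°: sin φ = 0.317414, cos φ = 0.948287, sin λ = 0.890140, cos λ = -0.455686.
ΔE = −sin λ·ΔX + cos λ·ΔY = −(0.890140)·(549.0) + (-0.455686)·(383.0) = -663.21 m.

ΔE = -663.2 m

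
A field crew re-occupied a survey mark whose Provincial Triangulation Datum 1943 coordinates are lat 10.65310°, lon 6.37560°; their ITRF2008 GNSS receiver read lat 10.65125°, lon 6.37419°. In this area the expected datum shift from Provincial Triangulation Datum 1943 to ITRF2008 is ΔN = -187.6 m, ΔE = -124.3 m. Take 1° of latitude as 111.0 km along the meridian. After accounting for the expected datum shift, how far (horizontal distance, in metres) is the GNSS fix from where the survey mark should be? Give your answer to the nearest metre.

Observed coordinate differences: Δφ = -0.00185°, Δλ = -0.00141°.
Converting to metres (1° lat = 111000 m, cos φ = 0.982764): observed ΔN = -205.4 m, observed ΔE = -153.8 m.
Subtracting the expected shift leaves a residual of -205.4 − (-187.6) = -17.8 m north and -153.8 − (-124.3) = -29.5 m east.
Residual distance = √((-17.8)² + (-29.5)²) = 34.4 m.

34 m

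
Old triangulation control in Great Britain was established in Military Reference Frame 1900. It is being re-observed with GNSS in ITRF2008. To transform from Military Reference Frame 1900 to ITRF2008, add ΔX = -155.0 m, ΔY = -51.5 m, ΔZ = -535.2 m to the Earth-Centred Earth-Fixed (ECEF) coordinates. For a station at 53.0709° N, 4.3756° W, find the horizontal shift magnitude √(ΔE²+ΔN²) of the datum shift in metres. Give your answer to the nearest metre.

211 m

At φ = 53.0709°, λ = -4.3756°: sin φ = 0.799380, cos φ = 0.600826, sin λ = -0.076294, cos λ = 0.997085.
ΔE = −sin λ·ΔX + cos λ·ΔY = −(-0.076294)·(-155.0) + (0.997085)·(-51.5) = -63.18 m.
ΔN = −sin φ cos λ·ΔX − sin φ sin λ·ΔY + cos φ·ΔZ = −(0.799380)(0.997085)(-155.0) − (0.799380)(-0.076294)(-51.5) + (0.600826)(-535.2) = -201.16 m.
Horizontal magnitude = √(ΔE² + ΔN²) = √((-63.18)² + (-201.16)²) = 210.85 m.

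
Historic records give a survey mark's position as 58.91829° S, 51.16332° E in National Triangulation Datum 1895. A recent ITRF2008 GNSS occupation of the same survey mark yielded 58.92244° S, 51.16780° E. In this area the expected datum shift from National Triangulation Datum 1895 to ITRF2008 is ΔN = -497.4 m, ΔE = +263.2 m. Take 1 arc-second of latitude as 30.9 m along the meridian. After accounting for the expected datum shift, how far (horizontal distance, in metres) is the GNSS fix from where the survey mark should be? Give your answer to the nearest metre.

36 m

Observed coordinate differences: Δφ = -0.00415°, Δλ = +0.00448°.
Converting to metres (1° lat = 111240 m, cos φ = 0.516260): observed ΔN = -461.6 m, observed ΔE = 257.3 m.
Subtracting the expected shift leaves a residual of -461.6 − (-497.4) = 35.8 m north and 257.3 − (263.2) = -5.9 m east.
Residual distance = √(35.8² + (-5.9)²) = 36.2 m.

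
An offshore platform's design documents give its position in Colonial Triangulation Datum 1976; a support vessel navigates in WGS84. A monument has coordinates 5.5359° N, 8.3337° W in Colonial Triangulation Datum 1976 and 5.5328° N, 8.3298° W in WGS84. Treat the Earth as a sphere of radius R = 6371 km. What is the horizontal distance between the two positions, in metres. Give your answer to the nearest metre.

552 m

Δφ = 5.5328° − 5.5359° = -0.0031°; Δλ = -8.3298° − -8.3337° = +0.0039°.
1° along a meridian = πR/180 = 111195 m.
ΔN = Δφ × 111195 = -344.7 m; ΔE = Δλ × 111195 × cos(5.5359°) = +0.0039 × 111195 × 0.995336 = 431.6 m.
Distance = √(ΔE² + ΔN²) = √(431.6² + (-344.7)²) = 552.4 m.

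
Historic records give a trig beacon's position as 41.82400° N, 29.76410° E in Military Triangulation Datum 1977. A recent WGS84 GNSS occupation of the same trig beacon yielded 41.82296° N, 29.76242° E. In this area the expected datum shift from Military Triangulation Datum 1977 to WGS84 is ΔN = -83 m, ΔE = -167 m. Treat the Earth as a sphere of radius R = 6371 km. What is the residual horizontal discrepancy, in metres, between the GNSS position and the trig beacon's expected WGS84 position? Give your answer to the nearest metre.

Observed coordinate differences: Δφ = -0.00104°, Δλ = -0.00168°.
Converting to metres (1° lat = 111195 m, cos φ = 0.745197): observed ΔN = -115.6 m, observed ΔE = -139.2 m.
Subtracting the expected shift leaves a residual of -115.6 − (-83) = -32.6 m north and -139.2 − (-167) = 27.8 m east.
Residual distance = √((-32.6)² + 27.8²) = 42.9 m.

43 m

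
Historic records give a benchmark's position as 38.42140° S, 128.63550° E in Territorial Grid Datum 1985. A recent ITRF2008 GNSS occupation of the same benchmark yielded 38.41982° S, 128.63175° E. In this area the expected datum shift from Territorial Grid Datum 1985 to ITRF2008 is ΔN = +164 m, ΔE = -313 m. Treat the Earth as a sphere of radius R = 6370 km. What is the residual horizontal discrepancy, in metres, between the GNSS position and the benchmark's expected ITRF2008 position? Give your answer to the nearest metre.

18 m

Observed coordinate differences: Δφ = +0.00158°, Δλ = -0.00375°.
Converting to metres (1° lat = 111177 m, cos φ = 0.783461): observed ΔN = 175.7 m, observed ΔE = -326.6 m.
Subtracting the expected shift leaves a residual of 175.7 − (164) = 11.7 m north and -326.6 − (-313) = -13.6 m east.
Residual distance = √(11.7² + (-13.6)²) = 17.9 m.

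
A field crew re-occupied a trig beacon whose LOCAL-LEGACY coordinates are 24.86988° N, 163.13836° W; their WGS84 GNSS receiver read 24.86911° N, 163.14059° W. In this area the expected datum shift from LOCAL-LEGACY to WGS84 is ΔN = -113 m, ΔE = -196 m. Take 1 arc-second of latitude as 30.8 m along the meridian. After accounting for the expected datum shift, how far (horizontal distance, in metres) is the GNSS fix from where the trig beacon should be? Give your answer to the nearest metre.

Observed coordinate differences: Δφ = -0.00077°, Δλ = -0.00223°.
Converting to metres (1° lat = 110880 m, cos φ = 0.907265): observed ΔN = -85.4 m, observed ΔE = -224.3 m.
Subtracting the expected shift leaves a residual of -85.4 − (-113) = 27.6 m north and -224.3 − (-196) = -28.3 m east.
Residual distance = √(27.6² + (-28.3)²) = 39.6 m.

40 m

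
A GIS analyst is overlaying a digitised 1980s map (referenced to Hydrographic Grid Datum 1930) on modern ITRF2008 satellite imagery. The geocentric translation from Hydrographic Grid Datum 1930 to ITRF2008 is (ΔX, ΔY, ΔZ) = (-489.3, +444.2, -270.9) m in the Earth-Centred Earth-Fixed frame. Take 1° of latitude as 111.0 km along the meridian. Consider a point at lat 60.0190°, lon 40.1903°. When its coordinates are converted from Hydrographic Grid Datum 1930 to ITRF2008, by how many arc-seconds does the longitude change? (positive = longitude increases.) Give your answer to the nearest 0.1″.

Δλ = 42.5″

sin φ = 0.866191, cos φ = 0.499713, sin λ = 0.645328, cos λ = 0.763905.
East component: ΔE = −sin λ·ΔX + cos λ·ΔY = −(0.645328)(-489.3) + (0.763905)(444.2) = 655.09 m.
1° of latitude spans 111000 m; at latitude φ, 1° of longitude spans that × cos φ = 55468.1 m, so Δλ = 655.09 / 55468.1 × 3600 = 42.516″.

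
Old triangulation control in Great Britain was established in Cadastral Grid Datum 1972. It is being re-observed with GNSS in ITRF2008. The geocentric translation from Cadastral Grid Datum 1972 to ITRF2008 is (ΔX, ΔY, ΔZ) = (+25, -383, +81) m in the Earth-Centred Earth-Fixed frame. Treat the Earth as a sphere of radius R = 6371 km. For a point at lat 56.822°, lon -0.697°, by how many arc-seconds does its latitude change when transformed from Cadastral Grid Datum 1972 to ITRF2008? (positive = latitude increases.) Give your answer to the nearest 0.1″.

Δφ = 0.6″

sin φ = 0.836975, cos φ = 0.547242, sin λ = -0.012165, cos λ = 0.999926.
North component: ΔN = −sin φ cos λ·ΔX − sin φ sin λ·ΔY + cos φ·ΔZ = −(0.836975)(0.999926)(25) − (0.836975)(-0.012165)(-383) + (0.547242)(81) = 19.50 m.
1° of latitude spans πR/180 = 111195 m, so Δφ = 19.50 / 111195 × 3600 = 0.631″.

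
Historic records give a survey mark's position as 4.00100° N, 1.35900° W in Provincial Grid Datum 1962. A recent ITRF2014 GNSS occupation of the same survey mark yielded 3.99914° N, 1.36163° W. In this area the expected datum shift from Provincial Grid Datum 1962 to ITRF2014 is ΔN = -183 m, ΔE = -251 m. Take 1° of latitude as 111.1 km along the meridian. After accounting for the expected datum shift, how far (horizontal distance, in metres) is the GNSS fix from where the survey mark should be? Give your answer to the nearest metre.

Observed coordinate differences: Δφ = -0.00186°, Δλ = -0.00263°.
Converting to metres (1° lat = 111100 m, cos φ = 0.997563): observed ΔN = -206.6 m, observed ΔE = -291.5 m.
Subtracting the expected shift leaves a residual of -206.6 − (-183) = -23.6 m north and -291.5 − (-251) = -40.5 m east.
Residual distance = √((-23.6)² + (-40.5)²) = 46.9 m.

47 m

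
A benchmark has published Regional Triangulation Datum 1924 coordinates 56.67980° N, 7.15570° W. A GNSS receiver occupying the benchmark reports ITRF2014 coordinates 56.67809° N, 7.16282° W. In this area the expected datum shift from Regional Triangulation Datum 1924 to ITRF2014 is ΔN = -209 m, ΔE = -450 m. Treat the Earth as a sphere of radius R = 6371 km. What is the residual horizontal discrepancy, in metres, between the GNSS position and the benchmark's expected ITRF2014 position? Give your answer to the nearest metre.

24 m

Observed coordinate differences: Δφ = -0.00171°, Δλ = -0.00712°.
Converting to metres (1° lat = 111195 m, cos φ = 0.549317): observed ΔN = -190.1 m, observed ΔE = -434.9 m.
Subtracting the expected shift leaves a residual of -190.1 − (-209) = 18.9 m north and -434.9 − (-450) = 15.1 m east.
Residual distance = √(18.9² + 15.1²) = 24.2 m.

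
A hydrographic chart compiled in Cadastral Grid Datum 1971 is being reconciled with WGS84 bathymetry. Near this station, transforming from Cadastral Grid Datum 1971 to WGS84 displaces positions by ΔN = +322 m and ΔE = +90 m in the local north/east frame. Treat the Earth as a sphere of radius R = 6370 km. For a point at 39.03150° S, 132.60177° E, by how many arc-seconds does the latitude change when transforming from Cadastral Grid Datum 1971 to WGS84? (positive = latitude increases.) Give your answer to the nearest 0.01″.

On a sphere of radius R, 1 rad of latitude = R, so Δφ = ΔN / R = 322.0 / 6370000 = 5.0549e-05 rad = 10.427″.

Δφ = 10.43″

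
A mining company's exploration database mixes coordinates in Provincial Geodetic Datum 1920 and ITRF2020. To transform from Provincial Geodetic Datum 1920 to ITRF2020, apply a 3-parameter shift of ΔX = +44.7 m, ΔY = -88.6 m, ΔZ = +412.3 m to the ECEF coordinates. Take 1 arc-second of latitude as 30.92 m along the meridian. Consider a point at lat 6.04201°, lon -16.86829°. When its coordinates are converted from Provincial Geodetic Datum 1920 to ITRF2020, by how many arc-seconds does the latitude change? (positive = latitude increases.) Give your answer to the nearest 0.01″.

sin φ = 0.105258, cos φ = 0.994445, sin λ = -0.290173, cos λ = 0.956974.
North component: ΔN = −sin φ cos λ·ΔX − sin φ sin λ·ΔY + cos φ·ΔZ = −(0.105258)(0.956974)(44.7) − (0.105258)(-0.290173)(-88.6) + (0.994445)(412.3) = 402.80 m.
1° of latitude spans 3600 × 30.92 = 111312 m, so Δφ = 402.80 / 111312 × 3600 = 13.027″.

Δφ = 13.03″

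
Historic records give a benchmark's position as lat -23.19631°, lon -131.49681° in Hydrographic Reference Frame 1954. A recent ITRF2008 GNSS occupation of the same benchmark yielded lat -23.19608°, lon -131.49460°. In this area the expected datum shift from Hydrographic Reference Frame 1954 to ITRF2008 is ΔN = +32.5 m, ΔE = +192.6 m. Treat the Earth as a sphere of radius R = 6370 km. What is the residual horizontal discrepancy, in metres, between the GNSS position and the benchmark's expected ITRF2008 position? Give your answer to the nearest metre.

34 m

Observed coordinate differences: Δφ = +0.00023°, Δλ = +0.00221°.
Converting to metres (1° lat = 111177 m, cos φ = 0.919161): observed ΔN = 25.6 m, observed ΔE = 225.8 m.
Subtracting the expected shift leaves a residual of 25.6 − (32.5) = -6.9 m north and 225.8 − (192.6) = 33.2 m east.
Residual distance = √((-6.9)² + 33.2²) = 34.0 m.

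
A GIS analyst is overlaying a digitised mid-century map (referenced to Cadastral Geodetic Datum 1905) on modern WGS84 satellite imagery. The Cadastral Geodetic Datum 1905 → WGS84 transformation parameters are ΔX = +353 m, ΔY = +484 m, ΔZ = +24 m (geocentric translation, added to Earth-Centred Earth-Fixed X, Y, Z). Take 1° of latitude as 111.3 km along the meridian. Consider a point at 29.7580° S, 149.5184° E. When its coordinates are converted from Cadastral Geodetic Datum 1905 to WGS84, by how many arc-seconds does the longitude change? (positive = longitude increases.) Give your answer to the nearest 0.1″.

Δλ = -22.2″

sin φ = -0.496338, cos φ = 0.868130, sin λ = 0.507262, cos λ = -0.861792.
East component: ΔE = −sin λ·ΔX + cos λ·ΔY = −(0.507262)(353) + (-0.861792)(484) = -596.17 m.
1° of latitude spans 111300 m; at latitude φ, 1° of longitude spans that × cos φ = 96622.8 m, so Δλ = -596.17 / 96622.8 × 3600 = -22.212″.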